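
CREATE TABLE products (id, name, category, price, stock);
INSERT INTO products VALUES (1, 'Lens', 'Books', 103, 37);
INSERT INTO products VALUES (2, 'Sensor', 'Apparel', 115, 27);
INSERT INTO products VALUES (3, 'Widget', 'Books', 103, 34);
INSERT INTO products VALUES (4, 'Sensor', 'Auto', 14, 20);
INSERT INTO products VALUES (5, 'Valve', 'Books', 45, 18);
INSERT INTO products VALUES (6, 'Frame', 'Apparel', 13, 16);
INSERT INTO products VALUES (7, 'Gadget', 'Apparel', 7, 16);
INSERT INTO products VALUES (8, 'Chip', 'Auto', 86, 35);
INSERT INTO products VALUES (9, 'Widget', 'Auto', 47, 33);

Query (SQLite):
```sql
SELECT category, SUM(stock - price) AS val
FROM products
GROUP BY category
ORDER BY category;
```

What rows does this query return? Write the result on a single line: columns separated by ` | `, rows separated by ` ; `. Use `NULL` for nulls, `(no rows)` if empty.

Apparel | -76 ; Auto | -59 ; Books | -162

For each row compute stock - price.
Group by category; take SUM of the expression per group.
  Apparel: ids {2, 6, 7} → SUM(stock - price)=-76
  Auto: ids {4, 8, 9} → SUM(stock - price)=-59
  Books: ids {1, 3, 5} → SUM(stock - price)=-162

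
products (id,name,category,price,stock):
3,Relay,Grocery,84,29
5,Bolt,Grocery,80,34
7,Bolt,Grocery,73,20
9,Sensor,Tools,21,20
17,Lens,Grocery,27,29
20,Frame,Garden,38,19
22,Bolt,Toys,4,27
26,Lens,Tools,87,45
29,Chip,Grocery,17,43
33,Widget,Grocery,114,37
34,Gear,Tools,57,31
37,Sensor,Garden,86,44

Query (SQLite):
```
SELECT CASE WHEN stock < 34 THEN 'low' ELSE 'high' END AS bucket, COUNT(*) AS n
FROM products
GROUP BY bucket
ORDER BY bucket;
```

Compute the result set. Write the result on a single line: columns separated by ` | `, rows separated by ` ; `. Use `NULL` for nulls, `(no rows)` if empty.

high | 5 ; low | 7

Bucket rows by stock < 34 → 'low' else 'high'; count each bucket.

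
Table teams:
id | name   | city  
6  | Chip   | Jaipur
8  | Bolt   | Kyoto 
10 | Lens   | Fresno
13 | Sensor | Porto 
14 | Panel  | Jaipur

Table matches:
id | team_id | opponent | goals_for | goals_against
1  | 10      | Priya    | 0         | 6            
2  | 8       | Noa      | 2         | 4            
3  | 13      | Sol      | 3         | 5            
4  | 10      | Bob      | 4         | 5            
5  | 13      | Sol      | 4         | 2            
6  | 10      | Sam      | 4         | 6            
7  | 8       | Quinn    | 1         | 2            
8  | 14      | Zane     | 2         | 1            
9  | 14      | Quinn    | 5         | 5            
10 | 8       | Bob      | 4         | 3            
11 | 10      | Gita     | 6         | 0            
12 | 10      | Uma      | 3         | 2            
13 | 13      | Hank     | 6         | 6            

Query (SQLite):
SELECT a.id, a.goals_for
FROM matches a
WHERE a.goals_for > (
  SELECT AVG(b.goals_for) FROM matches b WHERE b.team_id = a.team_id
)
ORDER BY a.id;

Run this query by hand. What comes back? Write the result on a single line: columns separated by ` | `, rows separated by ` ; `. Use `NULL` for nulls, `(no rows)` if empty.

4 | 4 ; 6 | 4 ; 9 | 5 ; 10 | 4 ; 11 | 6 ; 13 | 6

For each matches row a, compute AVG(goals_for) over rows sharing a.team_id.
Keep row a if a.goals_for > that per-group AVG.
  team_id=8: AVG(goals_for) = 2.333333
  team_id=10: AVG(goals_for) = 3.4
  team_id=13: AVG(goals_for) = 4.333333
  team_id=14: AVG(goals_for) = 3.5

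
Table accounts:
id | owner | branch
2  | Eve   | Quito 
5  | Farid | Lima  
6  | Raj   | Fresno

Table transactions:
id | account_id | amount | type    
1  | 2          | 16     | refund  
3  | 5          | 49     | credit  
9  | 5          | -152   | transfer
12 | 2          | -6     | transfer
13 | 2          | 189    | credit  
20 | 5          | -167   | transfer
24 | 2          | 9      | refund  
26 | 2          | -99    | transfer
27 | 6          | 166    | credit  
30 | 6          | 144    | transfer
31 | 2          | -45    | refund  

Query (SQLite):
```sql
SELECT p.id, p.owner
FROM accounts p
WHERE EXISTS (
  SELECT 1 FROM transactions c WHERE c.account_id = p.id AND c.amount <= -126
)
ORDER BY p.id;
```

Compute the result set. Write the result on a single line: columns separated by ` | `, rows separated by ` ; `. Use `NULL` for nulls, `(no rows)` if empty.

5 | Farid

For each accounts row, check whether any transactions with matching account_id has amount <= -126.
Keep rows where that is true.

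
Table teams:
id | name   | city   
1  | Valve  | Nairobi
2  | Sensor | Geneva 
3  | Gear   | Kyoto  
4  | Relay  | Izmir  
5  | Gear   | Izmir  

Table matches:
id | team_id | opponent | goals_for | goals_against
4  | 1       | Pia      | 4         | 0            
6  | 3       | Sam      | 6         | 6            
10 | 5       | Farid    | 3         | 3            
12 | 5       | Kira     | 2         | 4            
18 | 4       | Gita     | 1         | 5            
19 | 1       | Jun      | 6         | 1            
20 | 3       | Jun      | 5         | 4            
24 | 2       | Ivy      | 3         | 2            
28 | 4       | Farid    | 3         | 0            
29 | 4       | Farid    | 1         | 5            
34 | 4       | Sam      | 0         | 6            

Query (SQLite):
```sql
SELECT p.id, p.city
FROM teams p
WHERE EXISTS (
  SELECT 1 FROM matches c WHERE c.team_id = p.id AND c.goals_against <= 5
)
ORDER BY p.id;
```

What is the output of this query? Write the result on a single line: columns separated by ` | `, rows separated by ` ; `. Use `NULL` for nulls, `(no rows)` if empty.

1 | Nairobi ; 2 | Geneva ; 3 | Kyoto ; 4 | Izmir ; 5 | Izmir

For each teams row, check whether any matches with matching team_id has goals_against <= 5.
Keep rows where that is true.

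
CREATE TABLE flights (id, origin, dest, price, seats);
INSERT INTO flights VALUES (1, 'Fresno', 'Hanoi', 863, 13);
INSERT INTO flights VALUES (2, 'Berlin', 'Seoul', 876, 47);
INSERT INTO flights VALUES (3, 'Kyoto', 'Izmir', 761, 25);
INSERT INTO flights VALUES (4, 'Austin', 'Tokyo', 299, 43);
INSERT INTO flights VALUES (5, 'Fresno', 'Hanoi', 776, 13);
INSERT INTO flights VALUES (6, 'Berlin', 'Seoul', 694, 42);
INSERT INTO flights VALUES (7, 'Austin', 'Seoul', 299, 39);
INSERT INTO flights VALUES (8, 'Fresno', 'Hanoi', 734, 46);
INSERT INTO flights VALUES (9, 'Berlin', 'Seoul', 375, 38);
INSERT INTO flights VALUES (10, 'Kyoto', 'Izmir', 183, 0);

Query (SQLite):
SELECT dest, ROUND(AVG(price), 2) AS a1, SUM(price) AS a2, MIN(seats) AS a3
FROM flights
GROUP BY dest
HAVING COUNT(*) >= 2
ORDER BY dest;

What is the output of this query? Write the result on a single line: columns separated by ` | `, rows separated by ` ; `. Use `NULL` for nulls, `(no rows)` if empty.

Group flights by dest.
Per group compute: ROUND(AVG(price), 2), SUM(price), MIN(seats).
HAVING: drop groups with fewer than 2 rows.
  Hanoi: ids {1, 5, 8} → ROUND(AVG(price), 2)=791, SUM(price)=2373, MIN(seats)=13
  Izmir: ids {3, 10} → ROUND(AVG(price), 2)=472, SUM(price)=944, MIN(seats)=0
  Seoul: ids {2, 6, 7, 9} → ROUND(AVG(price), 2)=561, SUM(price)=2244, MIN(seats)=38
  Tokyo: ids {4} → ROUND(AVG(price), 2)=299, SUM(price)=299, MIN(seats)=43

Hanoi | 791 | 2373 | 13 ; Izmir | 472 | 944 | 0 ; Seoul | 561 | 2244 | 38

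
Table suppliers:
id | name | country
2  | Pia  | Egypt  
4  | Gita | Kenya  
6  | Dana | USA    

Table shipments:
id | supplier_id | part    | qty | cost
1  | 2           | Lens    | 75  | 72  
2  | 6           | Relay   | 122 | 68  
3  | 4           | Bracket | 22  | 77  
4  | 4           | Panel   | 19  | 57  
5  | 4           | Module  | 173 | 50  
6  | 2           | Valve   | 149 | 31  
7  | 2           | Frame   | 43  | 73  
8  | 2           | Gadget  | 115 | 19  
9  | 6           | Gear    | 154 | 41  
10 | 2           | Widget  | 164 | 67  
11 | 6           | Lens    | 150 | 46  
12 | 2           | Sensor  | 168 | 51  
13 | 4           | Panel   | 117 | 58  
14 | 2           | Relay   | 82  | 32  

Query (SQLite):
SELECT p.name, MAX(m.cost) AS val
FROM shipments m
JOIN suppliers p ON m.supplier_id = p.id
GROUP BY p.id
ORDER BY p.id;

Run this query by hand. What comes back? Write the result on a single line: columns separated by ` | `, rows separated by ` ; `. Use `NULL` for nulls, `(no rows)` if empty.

Join each shipments row to its suppliers via supplier_id.
Group joined rows by suppliers.id; compute MAX(m.cost) per group.
  2: ids {1, 6, 7, 8, 10, 12, 14} → MAX(m.cost)=73
  4: ids {3, 4, 5, 13} → MAX(m.cost)=77
  6: ids {2, 9, 11} → MAX(m.cost)=68

Pia | 73 ; Gita | 77 ; Dana | 68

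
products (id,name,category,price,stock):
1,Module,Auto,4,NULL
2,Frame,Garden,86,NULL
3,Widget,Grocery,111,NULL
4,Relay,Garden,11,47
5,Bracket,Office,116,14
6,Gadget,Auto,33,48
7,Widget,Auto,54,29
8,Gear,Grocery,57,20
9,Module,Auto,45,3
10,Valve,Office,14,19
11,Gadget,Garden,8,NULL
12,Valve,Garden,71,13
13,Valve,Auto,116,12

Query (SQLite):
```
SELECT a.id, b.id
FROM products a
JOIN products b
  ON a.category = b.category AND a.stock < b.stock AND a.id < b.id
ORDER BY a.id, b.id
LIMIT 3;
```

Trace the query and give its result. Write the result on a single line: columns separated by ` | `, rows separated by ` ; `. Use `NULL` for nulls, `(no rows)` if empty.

Pairs (a,b) with same category, a.stock < b.stock, a.id < b.id.
category groups: Auto:{1,6,7,9,13} Garden:{2,4,11,12} Grocery:{3,8} Office:{5,10}
Ordered by (a.id, b.id); first 3.

5 | 10 ; 9 | 13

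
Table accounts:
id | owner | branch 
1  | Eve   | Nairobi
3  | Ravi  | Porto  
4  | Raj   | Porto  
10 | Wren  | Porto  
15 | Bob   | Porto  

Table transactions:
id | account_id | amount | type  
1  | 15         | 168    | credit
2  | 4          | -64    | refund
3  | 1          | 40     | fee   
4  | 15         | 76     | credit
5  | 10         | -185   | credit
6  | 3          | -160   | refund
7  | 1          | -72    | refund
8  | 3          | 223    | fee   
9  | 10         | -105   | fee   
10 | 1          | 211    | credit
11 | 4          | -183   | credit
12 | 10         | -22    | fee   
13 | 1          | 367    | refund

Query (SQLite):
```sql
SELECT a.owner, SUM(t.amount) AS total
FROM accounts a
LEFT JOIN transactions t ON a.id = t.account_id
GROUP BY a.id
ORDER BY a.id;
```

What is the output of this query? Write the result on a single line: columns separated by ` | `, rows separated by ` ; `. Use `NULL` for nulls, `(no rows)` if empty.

Eve | 546 ; Ravi | 63 ; Raj | -247 ; Wren | -312 ; Bob | 244

LEFT JOIN keeps every accounts row; unmatched ones get NULL for transactions columns.
Group by accounts.id and compute SUM(t.amount). SUM over an all-NULL group is NULL.
  1: ids {3, 7, 10, 13} → SUM(t.amount)=546
  3: ids {6, 8} → SUM(t.amount)=63
  4: ids {2, 11} → SUM(t.amount)=-247
  10: ids {5, 9, 12} → SUM(t.amount)=-312
  15: ids {1, 4} → SUM(t.amount)=244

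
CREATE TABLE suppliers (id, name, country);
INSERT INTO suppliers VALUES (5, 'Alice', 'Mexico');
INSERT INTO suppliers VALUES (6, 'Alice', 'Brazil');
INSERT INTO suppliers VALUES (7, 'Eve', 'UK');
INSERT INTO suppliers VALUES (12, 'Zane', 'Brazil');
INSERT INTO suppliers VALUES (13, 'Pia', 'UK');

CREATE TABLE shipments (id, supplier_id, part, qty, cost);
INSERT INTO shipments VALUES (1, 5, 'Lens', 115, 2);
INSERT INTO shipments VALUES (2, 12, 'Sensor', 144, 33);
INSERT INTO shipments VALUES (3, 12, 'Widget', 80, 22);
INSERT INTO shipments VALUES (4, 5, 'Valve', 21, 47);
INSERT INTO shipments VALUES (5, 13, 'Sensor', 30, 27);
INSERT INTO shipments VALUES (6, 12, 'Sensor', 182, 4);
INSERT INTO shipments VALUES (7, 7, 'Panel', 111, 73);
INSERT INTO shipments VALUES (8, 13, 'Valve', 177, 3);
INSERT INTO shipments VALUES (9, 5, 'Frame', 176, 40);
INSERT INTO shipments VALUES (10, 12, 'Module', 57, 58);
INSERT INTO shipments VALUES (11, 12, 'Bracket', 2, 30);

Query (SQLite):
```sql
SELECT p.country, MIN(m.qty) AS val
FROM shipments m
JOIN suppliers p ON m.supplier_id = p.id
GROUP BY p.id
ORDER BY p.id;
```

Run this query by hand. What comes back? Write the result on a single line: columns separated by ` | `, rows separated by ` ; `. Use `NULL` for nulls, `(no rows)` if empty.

Join each shipments row to its suppliers via supplier_id.
Group joined rows by suppliers.id; compute MIN(m.qty) per group.
  5: ids {1, 4, 9} → MIN(m.qty)=21
  7: ids {7} → MIN(m.qty)=111
  12: ids {2, 3, 6, 10, 11} → MIN(m.qty)=2
  13: ids {5, 8} → MIN(m.qty)=30

Mexico | 21 ; UK | 111 ; Brazil | 2 ; UK | 30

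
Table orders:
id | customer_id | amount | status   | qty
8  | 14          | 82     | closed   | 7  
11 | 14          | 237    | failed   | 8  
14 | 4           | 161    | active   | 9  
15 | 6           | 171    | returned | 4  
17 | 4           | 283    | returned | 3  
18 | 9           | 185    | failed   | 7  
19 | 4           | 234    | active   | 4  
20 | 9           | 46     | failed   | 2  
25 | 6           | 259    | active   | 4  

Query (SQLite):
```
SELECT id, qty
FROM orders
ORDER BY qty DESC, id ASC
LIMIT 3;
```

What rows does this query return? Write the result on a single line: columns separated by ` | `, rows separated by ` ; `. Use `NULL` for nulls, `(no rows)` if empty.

14 | 9 ; 11 | 8 ; 8 | 7

Sort by qty desc, tiebreak id asc: (9, id=14), (8, id=11), (7, id=8), (7, id=18), (4, id=15), (4, id=19) …. Take first 3.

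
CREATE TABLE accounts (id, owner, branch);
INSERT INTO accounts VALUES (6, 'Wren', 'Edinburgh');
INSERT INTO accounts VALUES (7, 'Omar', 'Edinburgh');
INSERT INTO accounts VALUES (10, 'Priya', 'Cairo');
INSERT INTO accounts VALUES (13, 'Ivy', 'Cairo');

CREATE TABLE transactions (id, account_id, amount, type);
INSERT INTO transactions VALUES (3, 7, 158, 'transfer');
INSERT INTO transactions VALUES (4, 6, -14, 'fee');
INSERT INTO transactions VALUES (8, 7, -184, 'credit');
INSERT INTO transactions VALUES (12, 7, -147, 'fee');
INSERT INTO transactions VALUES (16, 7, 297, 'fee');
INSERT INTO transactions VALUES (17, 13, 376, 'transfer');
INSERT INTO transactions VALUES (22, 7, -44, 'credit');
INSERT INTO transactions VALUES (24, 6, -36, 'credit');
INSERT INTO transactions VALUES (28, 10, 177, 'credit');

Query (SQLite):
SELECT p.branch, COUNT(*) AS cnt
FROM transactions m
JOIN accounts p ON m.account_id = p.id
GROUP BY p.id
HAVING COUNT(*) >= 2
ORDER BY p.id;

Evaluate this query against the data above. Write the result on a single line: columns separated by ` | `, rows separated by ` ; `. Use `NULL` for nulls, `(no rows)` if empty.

Edinburgh | 2 ; Edinburgh | 5

Join each transactions row to its accounts via account_id.
Group joined rows by accounts.id; compute COUNT(*) per group.
HAVING: keep groups with count ≥ 2.
  6: ids {4, 24} → COUNT(*)=2
  7: ids {3, 8, 12, 16, 22} → COUNT(*)=5
  10: ids {28} → COUNT(*)=1
  13: ids {17} → COUNT(*)=1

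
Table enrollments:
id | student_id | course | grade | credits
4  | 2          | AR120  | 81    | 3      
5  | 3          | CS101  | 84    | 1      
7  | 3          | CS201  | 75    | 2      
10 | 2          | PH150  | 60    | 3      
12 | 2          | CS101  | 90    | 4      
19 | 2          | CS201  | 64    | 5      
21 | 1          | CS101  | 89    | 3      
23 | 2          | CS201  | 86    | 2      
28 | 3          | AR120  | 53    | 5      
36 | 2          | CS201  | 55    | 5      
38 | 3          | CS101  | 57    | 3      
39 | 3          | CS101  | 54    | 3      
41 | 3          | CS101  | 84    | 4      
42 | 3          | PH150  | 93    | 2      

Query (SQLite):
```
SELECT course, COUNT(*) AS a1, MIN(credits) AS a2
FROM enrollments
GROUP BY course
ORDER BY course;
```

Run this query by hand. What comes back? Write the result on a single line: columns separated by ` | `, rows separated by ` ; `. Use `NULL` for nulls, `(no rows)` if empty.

Group enrollments by course.
Per group compute: COUNT(*), MIN(credits).
  AR120: ids {4, 28} → COUNT(*)=2, MIN(credits)=3
  CS101: ids {5, 12, 21, 38, 39, 41} → COUNT(*)=6, MIN(credits)=1
  CS201: ids {7, 19, 23, 36} → COUNT(*)=4, MIN(credits)=2
  PH150: ids {10, 42} → COUNT(*)=2, MIN(credits)=2

AR120 | 2 | 3 ; CS101 | 6 | 1 ; CS201 | 4 | 2 ; PH150 | 2 | 2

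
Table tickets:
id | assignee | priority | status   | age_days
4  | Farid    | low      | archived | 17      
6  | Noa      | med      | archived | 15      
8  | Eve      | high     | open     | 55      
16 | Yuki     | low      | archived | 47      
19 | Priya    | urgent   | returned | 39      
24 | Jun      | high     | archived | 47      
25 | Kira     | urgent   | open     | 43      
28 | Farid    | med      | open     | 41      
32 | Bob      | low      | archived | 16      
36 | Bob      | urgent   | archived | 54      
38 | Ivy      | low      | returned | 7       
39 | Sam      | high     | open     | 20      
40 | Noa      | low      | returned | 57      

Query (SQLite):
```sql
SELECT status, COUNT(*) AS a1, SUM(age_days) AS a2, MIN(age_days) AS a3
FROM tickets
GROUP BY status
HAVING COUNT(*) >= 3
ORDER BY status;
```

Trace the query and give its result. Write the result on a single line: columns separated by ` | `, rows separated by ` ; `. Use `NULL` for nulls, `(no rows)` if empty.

archived | 6 | 196 | 15 ; open | 4 | 159 | 20 ; returned | 3 | 103 | 7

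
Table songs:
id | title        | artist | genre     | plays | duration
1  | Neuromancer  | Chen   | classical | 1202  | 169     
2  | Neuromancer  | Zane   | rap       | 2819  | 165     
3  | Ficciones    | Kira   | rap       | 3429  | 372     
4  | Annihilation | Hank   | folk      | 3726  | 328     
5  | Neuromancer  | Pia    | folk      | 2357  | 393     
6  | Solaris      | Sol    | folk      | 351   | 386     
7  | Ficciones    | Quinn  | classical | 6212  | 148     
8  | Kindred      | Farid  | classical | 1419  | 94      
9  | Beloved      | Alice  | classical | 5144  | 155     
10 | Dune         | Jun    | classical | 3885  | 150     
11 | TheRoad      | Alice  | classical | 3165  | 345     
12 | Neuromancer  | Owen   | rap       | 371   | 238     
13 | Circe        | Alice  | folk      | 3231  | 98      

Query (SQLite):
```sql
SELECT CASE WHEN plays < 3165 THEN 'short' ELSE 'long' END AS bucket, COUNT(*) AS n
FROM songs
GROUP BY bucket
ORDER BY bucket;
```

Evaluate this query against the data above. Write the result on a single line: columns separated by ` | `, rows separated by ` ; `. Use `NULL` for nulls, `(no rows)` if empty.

long | 7 ; short | 6

Bucket rows by plays < 3165 → 'short' else 'long'; count each bucket.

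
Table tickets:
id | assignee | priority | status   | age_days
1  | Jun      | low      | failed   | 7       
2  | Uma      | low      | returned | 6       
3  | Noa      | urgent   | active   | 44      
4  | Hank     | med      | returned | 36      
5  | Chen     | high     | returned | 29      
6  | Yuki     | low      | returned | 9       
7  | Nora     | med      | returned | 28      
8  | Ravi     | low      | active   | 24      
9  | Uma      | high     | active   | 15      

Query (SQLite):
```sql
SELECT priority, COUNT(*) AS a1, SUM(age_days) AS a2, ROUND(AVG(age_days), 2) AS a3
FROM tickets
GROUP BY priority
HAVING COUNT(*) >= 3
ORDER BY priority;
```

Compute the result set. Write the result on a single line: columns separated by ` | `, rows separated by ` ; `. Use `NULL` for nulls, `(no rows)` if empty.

Group tickets by priority.
Per group compute: COUNT(*), SUM(age_days), ROUND(AVG(age_days), 2).
HAVING: drop groups with fewer than 3 rows.
  high: ids {5, 9} → COUNT(*)=2, SUM(age_days)=44, ROUND(AVG(age_days), 2)=22
  low: ids {1, 2, 6, 8} → COUNT(*)=4, SUM(age_days)=46, ROUND(AVG(age_days), 2)=11.5
  med: ids {4, 7} → COUNT(*)=2, SUM(age_days)=64, ROUND(AVG(age_days), 2)=32
  urgent: ids {3} → COUNT(*)=1, SUM(age_days)=44, ROUND(AVG(age_days), 2)=44

low | 4 | 46 | 11.5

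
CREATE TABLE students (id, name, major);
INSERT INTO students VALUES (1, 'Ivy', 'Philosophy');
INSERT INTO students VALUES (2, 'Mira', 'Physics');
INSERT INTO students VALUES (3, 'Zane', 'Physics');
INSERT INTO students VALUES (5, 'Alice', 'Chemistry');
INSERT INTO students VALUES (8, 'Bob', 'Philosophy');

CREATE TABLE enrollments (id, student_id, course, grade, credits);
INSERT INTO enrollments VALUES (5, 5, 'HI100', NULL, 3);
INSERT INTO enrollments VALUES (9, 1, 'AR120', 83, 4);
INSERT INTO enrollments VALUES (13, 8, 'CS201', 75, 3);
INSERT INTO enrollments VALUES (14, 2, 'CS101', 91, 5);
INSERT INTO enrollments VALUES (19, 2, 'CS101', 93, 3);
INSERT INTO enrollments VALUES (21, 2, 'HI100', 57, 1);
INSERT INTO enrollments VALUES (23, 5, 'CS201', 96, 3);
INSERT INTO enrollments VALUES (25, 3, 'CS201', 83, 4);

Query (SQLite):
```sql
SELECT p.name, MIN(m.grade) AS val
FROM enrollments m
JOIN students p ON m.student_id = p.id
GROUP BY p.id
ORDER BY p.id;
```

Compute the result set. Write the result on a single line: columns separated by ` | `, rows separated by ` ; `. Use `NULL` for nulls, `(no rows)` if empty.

Ivy | 83 ; Mira | 57 ; Zane | 83 ; Alice | 96 ; Bob | 75

Join each enrollments row to its students via student_id.
Group joined rows by students.id; compute MIN(m.grade) per group.
  1: ids {9} → MIN(m.grade)=83
  2: ids {14, 19, 21} → MIN(m.grade)=57
  3: ids {25} → MIN(m.grade)=83
  5: ids {5, 23} → MIN(m.grade)=96
  8: ids {13} → MIN(m.grade)=75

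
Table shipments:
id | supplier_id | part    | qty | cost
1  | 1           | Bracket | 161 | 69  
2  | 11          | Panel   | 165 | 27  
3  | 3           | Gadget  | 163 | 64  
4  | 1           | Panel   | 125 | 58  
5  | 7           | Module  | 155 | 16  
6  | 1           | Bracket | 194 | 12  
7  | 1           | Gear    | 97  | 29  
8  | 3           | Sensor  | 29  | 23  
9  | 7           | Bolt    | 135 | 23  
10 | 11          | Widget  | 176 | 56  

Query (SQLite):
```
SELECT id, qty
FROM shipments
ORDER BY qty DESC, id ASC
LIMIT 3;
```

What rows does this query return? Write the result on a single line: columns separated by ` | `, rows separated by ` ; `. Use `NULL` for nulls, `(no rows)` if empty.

6 | 194 ; 10 | 176 ; 2 | 165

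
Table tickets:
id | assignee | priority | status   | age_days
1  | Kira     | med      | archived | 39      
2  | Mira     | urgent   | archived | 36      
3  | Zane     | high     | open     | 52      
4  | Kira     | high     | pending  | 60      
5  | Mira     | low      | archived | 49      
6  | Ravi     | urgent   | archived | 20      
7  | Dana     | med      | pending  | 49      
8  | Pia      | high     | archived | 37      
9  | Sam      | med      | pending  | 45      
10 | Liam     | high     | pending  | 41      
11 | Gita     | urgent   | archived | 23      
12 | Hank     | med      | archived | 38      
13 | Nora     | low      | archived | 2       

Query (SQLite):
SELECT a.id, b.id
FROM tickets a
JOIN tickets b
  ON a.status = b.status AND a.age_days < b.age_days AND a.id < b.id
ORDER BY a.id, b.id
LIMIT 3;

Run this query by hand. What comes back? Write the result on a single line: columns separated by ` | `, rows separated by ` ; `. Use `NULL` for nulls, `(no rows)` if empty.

Pairs (a,b) with same status, a.age_days < b.age_days, a.id < b.id.
status groups: archived:{1,2,5,6,8,11,12,13} open:{3} pending:{4,7,9,10}
Ordered by (a.id, b.id); first 3.

1 | 5 ; 2 | 5 ; 2 | 8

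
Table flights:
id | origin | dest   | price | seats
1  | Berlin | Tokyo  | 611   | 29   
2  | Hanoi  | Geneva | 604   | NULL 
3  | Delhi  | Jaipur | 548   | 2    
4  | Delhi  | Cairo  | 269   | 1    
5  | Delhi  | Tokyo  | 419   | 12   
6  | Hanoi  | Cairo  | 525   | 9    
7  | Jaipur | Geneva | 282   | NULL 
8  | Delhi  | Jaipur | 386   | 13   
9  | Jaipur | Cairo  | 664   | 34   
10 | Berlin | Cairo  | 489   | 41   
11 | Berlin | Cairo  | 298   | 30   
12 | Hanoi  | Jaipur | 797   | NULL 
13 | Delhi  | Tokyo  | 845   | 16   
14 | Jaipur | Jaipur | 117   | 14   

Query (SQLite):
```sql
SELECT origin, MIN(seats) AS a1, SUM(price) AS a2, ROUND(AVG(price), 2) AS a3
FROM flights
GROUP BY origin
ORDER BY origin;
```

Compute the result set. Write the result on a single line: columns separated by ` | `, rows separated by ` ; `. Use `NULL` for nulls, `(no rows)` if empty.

Berlin | 29 | 1398 | 466 ; Delhi | 1 | 2467 | 493.4 ; Hanoi | 9 | 1926 | 642 ; Jaipur | 14 | 1063 | 354.33

Group flights by origin.
Per group compute: MIN(seats), SUM(price), ROUND(AVG(price), 2).
  Berlin: ids {1, 10, 11} → MIN(seats)=29, SUM(price)=1398, ROUND(AVG(price), 2)=466
  Delhi: ids {3, 4, 5, 8, 13} → MIN(seats)=1, SUM(price)=2467, ROUND(AVG(price), 2)=493.4
  Hanoi: ids {2, 6, 12} → MIN(seats)=9, SUM(price)=1926, ROUND(AVG(price), 2)=642
  Jaipur: ids {7, 9, 14} → MIN(seats)=14, SUM(price)=1063, ROUND(AVG(price), 2)=354.33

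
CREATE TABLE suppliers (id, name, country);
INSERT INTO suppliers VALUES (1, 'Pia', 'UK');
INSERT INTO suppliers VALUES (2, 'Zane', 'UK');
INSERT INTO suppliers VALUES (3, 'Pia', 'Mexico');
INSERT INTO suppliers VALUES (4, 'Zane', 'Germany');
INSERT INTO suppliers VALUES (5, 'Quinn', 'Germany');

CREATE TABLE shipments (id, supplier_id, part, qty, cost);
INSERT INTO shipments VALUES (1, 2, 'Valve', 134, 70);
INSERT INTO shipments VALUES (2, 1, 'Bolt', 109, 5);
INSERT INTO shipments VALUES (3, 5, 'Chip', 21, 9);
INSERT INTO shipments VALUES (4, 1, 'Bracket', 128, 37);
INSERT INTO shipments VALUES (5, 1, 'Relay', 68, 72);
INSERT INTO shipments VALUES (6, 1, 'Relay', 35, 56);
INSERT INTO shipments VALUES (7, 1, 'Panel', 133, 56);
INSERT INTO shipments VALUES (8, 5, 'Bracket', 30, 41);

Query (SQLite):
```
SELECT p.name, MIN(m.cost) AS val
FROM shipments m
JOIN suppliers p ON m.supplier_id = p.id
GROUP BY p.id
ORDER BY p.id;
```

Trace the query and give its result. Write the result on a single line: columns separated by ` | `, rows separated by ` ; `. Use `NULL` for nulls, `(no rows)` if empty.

Join each shipments row to its suppliers via supplier_id.
Group joined rows by suppliers.id; compute MIN(m.cost) per group.
  1: ids {2, 4, 5, 6, 7} → MIN(m.cost)=5
  2: ids {1} → MIN(m.cost)=70
  5: ids {3, 8} → MIN(m.cost)=9

Pia | 5 ; Zane | 70 ; Quinn | 9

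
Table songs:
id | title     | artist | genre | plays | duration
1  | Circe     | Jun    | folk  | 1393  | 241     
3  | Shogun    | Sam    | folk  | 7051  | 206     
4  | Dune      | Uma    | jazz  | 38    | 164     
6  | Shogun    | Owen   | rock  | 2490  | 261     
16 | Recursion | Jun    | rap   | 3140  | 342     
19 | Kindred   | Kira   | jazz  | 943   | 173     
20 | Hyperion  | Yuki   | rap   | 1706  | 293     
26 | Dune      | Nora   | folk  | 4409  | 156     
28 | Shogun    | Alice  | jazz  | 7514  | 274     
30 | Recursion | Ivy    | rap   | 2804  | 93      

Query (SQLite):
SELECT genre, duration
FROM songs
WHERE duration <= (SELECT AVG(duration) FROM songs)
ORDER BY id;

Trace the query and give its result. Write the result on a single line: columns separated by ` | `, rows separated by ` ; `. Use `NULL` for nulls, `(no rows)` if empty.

Scalar subquery: AVG(duration) over all songs rows = 220.3.
Keep rows where duration <= that value.

folk | 206 ; jazz | 164 ; jazz | 173 ; folk | 156 ; rap | 93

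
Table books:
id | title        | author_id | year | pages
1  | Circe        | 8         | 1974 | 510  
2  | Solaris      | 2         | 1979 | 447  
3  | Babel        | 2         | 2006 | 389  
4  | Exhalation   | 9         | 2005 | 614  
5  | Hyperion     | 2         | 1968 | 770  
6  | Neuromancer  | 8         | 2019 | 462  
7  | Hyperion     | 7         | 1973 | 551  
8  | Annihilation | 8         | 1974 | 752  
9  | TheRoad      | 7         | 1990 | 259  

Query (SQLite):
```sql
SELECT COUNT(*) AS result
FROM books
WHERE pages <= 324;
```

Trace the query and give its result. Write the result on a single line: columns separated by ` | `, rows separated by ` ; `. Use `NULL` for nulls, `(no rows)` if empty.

Rows where pages <= 324 → year values: [1990].
COUNT(*) counts rows → 1.

1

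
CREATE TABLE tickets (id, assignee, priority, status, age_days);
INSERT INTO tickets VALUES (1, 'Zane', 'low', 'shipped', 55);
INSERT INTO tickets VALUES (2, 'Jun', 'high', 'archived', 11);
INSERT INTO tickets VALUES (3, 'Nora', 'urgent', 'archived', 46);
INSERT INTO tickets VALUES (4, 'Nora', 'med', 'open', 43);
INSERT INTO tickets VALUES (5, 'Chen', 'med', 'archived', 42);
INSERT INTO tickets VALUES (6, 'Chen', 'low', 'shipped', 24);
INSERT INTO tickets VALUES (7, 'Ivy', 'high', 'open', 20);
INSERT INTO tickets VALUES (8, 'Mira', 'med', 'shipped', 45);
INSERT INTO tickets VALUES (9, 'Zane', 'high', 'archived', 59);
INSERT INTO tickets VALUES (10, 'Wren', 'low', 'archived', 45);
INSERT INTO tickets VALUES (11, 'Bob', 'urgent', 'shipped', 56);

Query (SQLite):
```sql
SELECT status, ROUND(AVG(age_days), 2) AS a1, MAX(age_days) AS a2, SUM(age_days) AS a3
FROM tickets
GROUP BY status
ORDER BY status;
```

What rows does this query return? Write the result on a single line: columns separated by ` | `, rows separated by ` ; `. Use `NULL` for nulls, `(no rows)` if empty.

Group tickets by status.
Per group compute: ROUND(AVG(age_days), 2), MAX(age_days), SUM(age_days).
  archived: ids {2, 3, 5, 9, 10} → ROUND(AVG(age_days), 2)=40.6, MAX(age_days)=59, SUM(age_days)=203
  open: ids {4, 7} → ROUND(AVG(age_days), 2)=31.5, MAX(age_days)=43, SUM(age_days)=63
  shipped: ids {1, 6, 8, 11} → ROUND(AVG(age_days), 2)=45, MAX(age_days)=56, SUM(age_days)=180

archived | 40.6 | 59 | 203 ; open | 31.5 | 43 | 63 ; shipped | 45 | 56 | 180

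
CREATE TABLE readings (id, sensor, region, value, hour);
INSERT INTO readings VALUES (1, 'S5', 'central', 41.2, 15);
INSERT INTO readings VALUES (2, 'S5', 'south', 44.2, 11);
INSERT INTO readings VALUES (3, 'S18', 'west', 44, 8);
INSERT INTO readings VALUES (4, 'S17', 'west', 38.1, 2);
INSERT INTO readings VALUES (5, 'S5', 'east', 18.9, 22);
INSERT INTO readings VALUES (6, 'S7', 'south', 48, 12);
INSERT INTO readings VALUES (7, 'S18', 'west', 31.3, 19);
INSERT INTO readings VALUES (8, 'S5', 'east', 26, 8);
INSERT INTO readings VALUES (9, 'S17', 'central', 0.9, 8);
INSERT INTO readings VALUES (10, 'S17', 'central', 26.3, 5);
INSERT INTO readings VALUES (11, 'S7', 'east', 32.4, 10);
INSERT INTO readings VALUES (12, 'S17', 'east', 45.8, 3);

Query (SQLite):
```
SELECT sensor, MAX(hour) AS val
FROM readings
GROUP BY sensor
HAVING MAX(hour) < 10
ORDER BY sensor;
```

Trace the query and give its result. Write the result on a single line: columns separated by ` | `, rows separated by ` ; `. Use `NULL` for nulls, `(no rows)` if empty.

Partition readings by sensor; compute MAX(hour) within each group.
HAVING: keep groups where MAX(hour) < 10.
  S17: ids {4, 9, 10, 12} → MAX(hour)=8
  S18: ids {3, 7} → MAX(hour)=19
  S5: ids {1, 2, 5, 8} → MAX(hour)=22
  S7: ids {6, 11} → MAX(hour)=12

S17 | 8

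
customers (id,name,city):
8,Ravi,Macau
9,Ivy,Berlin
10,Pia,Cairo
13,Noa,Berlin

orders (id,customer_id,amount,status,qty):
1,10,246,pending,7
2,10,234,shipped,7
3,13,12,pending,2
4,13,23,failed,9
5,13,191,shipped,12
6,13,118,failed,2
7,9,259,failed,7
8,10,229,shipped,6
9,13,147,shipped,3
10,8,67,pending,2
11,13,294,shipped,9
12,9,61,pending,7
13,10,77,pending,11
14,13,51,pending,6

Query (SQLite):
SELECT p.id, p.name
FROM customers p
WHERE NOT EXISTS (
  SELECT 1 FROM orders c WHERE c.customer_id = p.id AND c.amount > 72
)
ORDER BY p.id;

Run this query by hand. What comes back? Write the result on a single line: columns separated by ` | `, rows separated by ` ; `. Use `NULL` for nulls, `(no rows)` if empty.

8 | Ravi

For each customers row, check whether any orders with matching customer_id has amount > 72.
Keep rows where that is false.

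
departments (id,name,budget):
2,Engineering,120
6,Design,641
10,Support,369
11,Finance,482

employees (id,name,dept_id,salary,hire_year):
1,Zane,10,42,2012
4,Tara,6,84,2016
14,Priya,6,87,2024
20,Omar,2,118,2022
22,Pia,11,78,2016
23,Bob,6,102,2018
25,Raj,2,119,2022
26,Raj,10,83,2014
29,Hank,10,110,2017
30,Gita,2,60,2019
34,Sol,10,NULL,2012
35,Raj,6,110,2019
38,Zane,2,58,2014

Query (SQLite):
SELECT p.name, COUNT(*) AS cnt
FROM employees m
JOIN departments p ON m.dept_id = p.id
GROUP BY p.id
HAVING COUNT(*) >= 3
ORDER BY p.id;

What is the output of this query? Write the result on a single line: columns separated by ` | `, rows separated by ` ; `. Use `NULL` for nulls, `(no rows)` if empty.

Engineering | 4 ; Design | 4 ; Support | 4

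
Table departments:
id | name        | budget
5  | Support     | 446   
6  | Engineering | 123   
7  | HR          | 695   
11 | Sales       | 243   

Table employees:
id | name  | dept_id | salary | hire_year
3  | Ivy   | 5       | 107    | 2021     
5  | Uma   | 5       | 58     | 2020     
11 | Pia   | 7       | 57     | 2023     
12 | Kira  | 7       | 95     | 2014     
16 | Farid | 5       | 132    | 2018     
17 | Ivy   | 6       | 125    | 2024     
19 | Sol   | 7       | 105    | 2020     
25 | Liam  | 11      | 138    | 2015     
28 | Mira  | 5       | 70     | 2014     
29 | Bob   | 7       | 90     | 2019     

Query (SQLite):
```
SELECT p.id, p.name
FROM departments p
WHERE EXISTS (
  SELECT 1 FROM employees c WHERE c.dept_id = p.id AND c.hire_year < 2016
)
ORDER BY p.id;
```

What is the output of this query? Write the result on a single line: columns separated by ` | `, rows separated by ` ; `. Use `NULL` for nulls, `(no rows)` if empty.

5 | Support ; 7 | HR ; 11 | Sales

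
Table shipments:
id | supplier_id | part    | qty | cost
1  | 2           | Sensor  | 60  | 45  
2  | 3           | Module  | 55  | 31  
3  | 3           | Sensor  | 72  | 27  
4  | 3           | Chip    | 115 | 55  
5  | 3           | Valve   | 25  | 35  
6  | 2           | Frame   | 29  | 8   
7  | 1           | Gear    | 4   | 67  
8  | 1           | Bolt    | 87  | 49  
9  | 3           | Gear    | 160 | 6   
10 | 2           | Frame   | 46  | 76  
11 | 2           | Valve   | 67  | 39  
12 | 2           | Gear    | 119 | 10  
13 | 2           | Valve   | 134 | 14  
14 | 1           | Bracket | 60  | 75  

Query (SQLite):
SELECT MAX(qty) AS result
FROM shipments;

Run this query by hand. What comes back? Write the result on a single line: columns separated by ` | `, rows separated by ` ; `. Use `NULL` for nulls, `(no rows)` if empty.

160

All qty values: [60, 55, 72, 115, 25, 29, 4, 87, 160, 46, 67, 119, 134, 60].
MAX of non-NULL values = 160.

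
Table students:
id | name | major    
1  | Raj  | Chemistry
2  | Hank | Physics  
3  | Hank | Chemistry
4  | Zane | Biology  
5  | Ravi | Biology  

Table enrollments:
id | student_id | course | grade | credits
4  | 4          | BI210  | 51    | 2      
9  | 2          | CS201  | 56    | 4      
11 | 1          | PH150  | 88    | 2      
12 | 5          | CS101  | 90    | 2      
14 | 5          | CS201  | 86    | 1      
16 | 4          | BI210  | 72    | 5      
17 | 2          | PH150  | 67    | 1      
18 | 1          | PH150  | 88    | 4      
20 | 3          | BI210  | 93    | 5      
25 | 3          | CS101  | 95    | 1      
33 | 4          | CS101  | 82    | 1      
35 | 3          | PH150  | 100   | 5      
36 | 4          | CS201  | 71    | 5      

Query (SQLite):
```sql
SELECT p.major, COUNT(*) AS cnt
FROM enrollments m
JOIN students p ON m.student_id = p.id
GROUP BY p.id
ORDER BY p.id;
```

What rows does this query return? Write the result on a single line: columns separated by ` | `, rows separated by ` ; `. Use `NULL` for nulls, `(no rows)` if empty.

Chemistry | 2 ; Physics | 2 ; Chemistry | 3 ; Biology | 4 ; Biology | 2

Join each enrollments row to its students via student_id.
Group joined rows by students.id; compute COUNT(*) per group.
  1: ids {11, 18} → COUNT(*)=2
  2: ids {9, 17} → COUNT(*)=2
  3: ids {20, 25, 35} → COUNT(*)=3
  4: ids {4, 16, 33, 36} → COUNT(*)=4
  5: ids {12, 14} → COUNT(*)=2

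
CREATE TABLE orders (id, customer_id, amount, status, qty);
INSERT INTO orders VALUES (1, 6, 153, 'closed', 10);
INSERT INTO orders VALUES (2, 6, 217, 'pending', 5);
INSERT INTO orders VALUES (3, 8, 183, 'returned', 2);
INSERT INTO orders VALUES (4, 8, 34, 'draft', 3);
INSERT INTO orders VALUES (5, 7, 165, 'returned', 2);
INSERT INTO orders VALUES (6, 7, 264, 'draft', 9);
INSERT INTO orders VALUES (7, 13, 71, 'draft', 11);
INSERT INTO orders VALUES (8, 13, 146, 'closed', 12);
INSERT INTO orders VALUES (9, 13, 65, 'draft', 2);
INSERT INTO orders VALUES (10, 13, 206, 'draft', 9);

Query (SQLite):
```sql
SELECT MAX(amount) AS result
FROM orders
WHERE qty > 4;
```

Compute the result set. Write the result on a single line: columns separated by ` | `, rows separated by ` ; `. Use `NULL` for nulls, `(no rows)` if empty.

Rows where qty > 4 → amount values: [153, 217, 264, 71, 146, 206].
MAX of non-NULL values = 264.

264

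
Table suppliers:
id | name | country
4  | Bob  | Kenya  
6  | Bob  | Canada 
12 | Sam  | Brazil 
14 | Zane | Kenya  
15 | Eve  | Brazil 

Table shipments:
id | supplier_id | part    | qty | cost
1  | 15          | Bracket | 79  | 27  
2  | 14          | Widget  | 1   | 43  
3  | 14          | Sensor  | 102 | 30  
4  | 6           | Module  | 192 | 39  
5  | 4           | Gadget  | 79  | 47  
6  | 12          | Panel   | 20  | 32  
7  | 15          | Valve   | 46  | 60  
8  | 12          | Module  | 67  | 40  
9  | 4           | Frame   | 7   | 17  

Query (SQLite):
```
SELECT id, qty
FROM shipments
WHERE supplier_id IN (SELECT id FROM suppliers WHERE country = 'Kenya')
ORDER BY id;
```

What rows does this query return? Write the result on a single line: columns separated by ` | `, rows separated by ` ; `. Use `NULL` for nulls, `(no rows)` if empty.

2 | 1 ; 3 | 102 ; 5 | 79 ; 9 | 7

Inner query: suppliers.id where country = 'Kenya'.
Outer: keep shipments rows whose supplier_id is in that set.
Inner query → {4, 14}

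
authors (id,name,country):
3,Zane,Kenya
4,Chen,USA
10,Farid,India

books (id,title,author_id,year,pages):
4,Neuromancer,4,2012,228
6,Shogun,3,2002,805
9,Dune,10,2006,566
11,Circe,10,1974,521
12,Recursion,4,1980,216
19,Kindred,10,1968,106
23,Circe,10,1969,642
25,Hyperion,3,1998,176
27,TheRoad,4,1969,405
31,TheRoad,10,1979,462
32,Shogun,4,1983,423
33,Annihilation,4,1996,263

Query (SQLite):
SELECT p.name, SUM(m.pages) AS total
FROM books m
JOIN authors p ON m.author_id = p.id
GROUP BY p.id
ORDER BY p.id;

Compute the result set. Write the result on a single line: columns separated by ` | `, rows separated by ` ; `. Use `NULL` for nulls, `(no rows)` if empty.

Join each books row to its authors via author_id.
Group joined rows by authors.id; compute SUM(m.pages) per group.
  3: ids {6, 25} → SUM(m.pages)=981
  4: ids {4, 12, 27, 32, 33} → SUM(m.pages)=1535
  10: ids {9, 11, 19, 23, 31} → SUM(m.pages)=2297

Zane | 981 ; Chen | 1535 ; Farid | 2297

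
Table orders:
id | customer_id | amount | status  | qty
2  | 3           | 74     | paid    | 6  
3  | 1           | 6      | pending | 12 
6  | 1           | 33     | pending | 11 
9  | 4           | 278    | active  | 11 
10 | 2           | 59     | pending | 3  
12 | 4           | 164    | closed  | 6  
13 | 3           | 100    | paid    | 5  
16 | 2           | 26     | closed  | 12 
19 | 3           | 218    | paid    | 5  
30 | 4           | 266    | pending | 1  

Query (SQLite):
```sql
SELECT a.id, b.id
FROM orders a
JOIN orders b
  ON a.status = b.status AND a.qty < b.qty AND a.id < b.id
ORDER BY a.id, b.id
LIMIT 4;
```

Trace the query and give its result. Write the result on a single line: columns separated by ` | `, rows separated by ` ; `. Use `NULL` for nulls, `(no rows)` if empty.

12 | 16

Pairs (a,b) with same status, a.qty < b.qty, a.id < b.id.
status groups: active:{9} closed:{12,16} paid:{2,13,19} pending:{3,6,10,30}
Ordered by (a.id, b.id); first 4.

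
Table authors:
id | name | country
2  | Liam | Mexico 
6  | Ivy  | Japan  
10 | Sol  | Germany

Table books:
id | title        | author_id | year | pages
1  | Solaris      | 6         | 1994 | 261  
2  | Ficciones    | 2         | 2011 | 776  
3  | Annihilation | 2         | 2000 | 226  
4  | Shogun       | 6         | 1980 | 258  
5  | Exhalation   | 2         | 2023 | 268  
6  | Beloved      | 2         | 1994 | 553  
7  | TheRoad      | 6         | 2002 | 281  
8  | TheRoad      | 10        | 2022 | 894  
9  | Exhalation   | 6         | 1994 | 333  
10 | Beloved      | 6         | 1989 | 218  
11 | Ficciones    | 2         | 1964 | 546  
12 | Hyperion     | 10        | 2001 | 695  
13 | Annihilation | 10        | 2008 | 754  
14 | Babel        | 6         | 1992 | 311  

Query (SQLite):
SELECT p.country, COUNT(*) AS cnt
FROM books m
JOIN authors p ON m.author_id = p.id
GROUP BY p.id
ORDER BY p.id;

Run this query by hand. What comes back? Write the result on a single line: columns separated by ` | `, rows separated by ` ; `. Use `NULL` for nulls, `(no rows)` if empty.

Join each books row to its authors via author_id.
Group joined rows by authors.id; compute COUNT(*) per group.
  2: ids {2, 3, 5, 6, 11} → COUNT(*)=5
  6: ids {1, 4, 7, 9, 10, 14} → COUNT(*)=6
  10: ids {8, 12, 13} → COUNT(*)=3

Mexico | 5 ; Japan | 6 ; Germany | 3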